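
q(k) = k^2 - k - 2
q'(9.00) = 17.00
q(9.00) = 70.00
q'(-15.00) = -31.00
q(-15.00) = 238.00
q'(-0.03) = -1.06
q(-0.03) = -1.97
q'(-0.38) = -1.76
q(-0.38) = -1.48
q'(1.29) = 1.58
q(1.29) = -1.63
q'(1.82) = 2.64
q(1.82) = -0.51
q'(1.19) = 1.38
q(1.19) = -1.77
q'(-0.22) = -1.44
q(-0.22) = -1.73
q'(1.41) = 1.82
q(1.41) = -1.42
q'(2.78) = 4.56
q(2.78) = 2.95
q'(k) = 2*k - 1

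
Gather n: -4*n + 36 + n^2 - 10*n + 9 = n^2 - 14*n + 45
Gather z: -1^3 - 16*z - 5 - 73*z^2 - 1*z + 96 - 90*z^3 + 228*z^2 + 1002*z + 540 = -90*z^3 + 155*z^2 + 985*z + 630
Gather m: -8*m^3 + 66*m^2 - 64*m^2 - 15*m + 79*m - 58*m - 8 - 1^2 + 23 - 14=-8*m^3 + 2*m^2 + 6*m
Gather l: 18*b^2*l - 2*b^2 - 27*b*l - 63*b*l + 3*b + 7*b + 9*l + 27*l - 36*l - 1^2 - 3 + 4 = -2*b^2 + 10*b + l*(18*b^2 - 90*b)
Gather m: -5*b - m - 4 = -5*b - m - 4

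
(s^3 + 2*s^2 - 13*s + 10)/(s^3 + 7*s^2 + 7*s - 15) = (s - 2)/(s + 3)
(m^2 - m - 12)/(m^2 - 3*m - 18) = (m - 4)/(m - 6)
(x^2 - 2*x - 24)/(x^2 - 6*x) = (x + 4)/x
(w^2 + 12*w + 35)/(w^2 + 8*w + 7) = (w + 5)/(w + 1)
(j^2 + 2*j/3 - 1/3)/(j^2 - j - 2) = (j - 1/3)/(j - 2)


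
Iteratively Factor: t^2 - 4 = (t + 2)*(t - 2)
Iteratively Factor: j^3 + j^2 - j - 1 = (j - 1)*(j^2 + 2*j + 1) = (j - 1)*(j + 1)*(j + 1)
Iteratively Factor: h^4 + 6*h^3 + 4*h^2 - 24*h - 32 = (h + 4)*(h^3 + 2*h^2 - 4*h - 8) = (h - 2)*(h + 4)*(h^2 + 4*h + 4) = (h - 2)*(h + 2)*(h + 4)*(h + 2)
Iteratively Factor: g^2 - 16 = (g + 4)*(g - 4)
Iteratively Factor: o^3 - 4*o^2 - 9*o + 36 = (o - 3)*(o^2 - o - 12) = (o - 3)*(o + 3)*(o - 4)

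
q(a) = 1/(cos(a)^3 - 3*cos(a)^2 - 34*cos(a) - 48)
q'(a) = (3*sin(a)*cos(a)^2 - 6*sin(a)*cos(a) - 34*sin(a))/(cos(a)^3 - 3*cos(a)^2 - 34*cos(a) - 48)^2 = (3*cos(a)^2 - 6*cos(a) - 34)*sin(a)/((cos(a) - 8)^2*(cos(a) + 2)^2*(cos(a) + 3)^2)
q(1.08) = -0.02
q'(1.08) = -0.01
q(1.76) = -0.02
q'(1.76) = -0.02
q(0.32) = -0.01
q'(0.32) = -0.00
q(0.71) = -0.01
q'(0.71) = -0.00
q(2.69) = -0.05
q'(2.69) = -0.03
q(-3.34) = -0.05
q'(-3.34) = -0.01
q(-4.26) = -0.03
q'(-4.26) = -0.02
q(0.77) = -0.01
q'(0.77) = -0.00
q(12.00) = -0.01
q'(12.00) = 0.00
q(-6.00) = -0.01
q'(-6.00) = 0.00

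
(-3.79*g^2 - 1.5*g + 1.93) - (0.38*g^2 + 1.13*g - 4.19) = -4.17*g^2 - 2.63*g + 6.12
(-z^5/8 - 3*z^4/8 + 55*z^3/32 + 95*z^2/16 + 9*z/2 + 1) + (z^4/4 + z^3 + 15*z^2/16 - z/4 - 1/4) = -z^5/8 - z^4/8 + 87*z^3/32 + 55*z^2/8 + 17*z/4 + 3/4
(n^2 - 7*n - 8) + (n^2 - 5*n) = 2*n^2 - 12*n - 8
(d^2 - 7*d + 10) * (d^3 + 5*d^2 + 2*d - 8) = d^5 - 2*d^4 - 23*d^3 + 28*d^2 + 76*d - 80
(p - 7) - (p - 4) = -3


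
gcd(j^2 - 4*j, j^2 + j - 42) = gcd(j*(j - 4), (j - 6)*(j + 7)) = 1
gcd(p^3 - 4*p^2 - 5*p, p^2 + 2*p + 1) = p + 1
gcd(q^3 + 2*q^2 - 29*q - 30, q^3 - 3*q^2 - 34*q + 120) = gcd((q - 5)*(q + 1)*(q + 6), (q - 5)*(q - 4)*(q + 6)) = q^2 + q - 30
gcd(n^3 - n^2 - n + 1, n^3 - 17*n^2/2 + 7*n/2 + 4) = n - 1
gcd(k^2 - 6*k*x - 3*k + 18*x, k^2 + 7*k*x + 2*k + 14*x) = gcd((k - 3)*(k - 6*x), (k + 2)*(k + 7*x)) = 1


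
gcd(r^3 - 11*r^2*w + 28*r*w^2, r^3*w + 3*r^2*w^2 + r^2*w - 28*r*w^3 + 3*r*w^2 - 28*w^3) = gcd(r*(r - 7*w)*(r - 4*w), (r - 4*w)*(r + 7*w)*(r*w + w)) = r - 4*w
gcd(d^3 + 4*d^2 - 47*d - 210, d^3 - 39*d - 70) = d^2 - 2*d - 35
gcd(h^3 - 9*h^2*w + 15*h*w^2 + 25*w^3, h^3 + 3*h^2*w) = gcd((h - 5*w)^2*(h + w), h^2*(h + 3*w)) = 1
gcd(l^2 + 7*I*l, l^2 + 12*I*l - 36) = 1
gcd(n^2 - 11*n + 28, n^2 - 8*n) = 1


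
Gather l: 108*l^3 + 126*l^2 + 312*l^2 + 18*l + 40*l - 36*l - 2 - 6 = 108*l^3 + 438*l^2 + 22*l - 8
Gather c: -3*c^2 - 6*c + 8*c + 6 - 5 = -3*c^2 + 2*c + 1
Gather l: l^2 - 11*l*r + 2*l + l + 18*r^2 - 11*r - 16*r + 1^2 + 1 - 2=l^2 + l*(3 - 11*r) + 18*r^2 - 27*r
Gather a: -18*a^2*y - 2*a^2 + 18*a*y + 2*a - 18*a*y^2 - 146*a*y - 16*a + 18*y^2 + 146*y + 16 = a^2*(-18*y - 2) + a*(-18*y^2 - 128*y - 14) + 18*y^2 + 146*y + 16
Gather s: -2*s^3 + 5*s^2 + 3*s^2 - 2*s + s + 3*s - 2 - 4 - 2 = -2*s^3 + 8*s^2 + 2*s - 8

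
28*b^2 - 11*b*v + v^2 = (-7*b + v)*(-4*b + v)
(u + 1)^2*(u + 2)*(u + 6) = u^4 + 10*u^3 + 29*u^2 + 32*u + 12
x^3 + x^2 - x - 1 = (x - 1)*(x + 1)^2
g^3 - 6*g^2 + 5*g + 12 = (g - 4)*(g - 3)*(g + 1)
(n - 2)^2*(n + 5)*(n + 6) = n^4 + 7*n^3 - 10*n^2 - 76*n + 120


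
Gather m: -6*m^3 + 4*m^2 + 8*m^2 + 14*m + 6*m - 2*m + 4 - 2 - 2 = -6*m^3 + 12*m^2 + 18*m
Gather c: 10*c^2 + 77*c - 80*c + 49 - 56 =10*c^2 - 3*c - 7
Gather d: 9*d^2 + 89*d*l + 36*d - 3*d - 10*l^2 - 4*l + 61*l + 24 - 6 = 9*d^2 + d*(89*l + 33) - 10*l^2 + 57*l + 18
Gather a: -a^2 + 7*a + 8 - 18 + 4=-a^2 + 7*a - 6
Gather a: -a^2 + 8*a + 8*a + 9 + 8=-a^2 + 16*a + 17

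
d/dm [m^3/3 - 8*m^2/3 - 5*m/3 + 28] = m^2 - 16*m/3 - 5/3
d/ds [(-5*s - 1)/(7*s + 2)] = -3/(7*s + 2)^2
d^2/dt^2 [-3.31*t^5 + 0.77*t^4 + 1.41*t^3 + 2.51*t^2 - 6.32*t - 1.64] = -66.2*t^3 + 9.24*t^2 + 8.46*t + 5.02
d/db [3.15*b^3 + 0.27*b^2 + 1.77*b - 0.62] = 9.45*b^2 + 0.54*b + 1.77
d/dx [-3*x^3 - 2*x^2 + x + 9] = -9*x^2 - 4*x + 1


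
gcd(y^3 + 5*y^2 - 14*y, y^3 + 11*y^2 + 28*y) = y^2 + 7*y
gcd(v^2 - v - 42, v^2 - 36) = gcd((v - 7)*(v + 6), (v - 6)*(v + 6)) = v + 6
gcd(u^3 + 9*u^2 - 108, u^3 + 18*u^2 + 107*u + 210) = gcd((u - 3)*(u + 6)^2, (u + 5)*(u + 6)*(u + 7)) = u + 6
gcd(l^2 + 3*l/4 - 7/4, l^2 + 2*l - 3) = l - 1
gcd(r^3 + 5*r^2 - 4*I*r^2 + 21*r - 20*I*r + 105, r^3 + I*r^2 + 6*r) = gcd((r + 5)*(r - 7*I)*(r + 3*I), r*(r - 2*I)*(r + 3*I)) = r + 3*I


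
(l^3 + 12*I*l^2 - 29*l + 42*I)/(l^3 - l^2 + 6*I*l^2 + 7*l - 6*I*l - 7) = (l + 6*I)/(l - 1)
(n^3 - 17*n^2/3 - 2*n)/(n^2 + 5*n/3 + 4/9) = 3*n*(n - 6)/(3*n + 4)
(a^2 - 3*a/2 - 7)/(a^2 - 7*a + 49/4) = 2*(a + 2)/(2*a - 7)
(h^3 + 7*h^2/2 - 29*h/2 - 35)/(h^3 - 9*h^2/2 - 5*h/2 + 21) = (h + 5)/(h - 3)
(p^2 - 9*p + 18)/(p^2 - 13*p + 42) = (p - 3)/(p - 7)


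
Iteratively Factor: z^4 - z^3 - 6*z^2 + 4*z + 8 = (z - 2)*(z^3 + z^2 - 4*z - 4) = (z - 2)*(z + 2)*(z^2 - z - 2) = (z - 2)^2*(z + 2)*(z + 1)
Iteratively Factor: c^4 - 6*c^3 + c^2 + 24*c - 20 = (c - 5)*(c^3 - c^2 - 4*c + 4) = (c - 5)*(c - 1)*(c^2 - 4) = (c - 5)*(c - 2)*(c - 1)*(c + 2)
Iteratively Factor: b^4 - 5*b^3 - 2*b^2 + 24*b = (b)*(b^3 - 5*b^2 - 2*b + 24) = b*(b - 3)*(b^2 - 2*b - 8) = b*(b - 3)*(b + 2)*(b - 4)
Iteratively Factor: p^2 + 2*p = (p)*(p + 2)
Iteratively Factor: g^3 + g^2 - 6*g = (g)*(g^2 + g - 6) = g*(g + 3)*(g - 2)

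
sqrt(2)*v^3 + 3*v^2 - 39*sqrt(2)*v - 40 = (v - 4*sqrt(2))*(v + 5*sqrt(2))*(sqrt(2)*v + 1)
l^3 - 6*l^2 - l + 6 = (l - 6)*(l - 1)*(l + 1)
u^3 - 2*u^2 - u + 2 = (u - 2)*(u - 1)*(u + 1)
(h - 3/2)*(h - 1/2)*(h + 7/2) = h^3 + 3*h^2/2 - 25*h/4 + 21/8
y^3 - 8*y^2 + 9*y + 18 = (y - 6)*(y - 3)*(y + 1)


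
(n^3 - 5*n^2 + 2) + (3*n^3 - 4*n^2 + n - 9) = 4*n^3 - 9*n^2 + n - 7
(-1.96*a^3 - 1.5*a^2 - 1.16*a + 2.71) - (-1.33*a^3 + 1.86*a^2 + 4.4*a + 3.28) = -0.63*a^3 - 3.36*a^2 - 5.56*a - 0.57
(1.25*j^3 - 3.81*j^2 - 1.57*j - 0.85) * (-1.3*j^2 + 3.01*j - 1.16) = -1.625*j^5 + 8.7155*j^4 - 10.8771*j^3 + 0.7989*j^2 - 0.7373*j + 0.986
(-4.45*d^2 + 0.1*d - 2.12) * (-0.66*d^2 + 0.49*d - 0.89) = 2.937*d^4 - 2.2465*d^3 + 5.4087*d^2 - 1.1278*d + 1.8868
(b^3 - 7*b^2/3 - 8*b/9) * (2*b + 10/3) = 2*b^4 - 4*b^3/3 - 86*b^2/9 - 80*b/27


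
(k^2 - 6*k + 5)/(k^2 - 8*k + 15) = (k - 1)/(k - 3)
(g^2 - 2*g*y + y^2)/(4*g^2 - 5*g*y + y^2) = (-g + y)/(-4*g + y)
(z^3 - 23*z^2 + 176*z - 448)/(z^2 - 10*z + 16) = (z^2 - 15*z + 56)/(z - 2)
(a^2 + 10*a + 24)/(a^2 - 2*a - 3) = (a^2 + 10*a + 24)/(a^2 - 2*a - 3)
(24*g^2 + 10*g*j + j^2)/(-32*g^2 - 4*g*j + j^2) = (-6*g - j)/(8*g - j)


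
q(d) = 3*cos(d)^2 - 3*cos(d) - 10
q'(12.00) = 1.11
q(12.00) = -10.40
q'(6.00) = 0.77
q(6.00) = -10.11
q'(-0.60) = 1.10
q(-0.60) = -10.43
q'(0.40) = -0.98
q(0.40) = -10.22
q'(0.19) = -0.55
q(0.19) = -10.05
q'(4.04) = -5.27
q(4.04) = -6.97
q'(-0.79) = 0.87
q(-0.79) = -10.63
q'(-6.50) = 0.62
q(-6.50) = -10.07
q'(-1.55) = -2.87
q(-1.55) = -10.06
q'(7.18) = -0.58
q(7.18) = -10.70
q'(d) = -6*sin(d)*cos(d) + 3*sin(d)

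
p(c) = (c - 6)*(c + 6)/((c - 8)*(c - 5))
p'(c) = (c - 6)/((c - 8)*(c - 5)) - (c - 6)*(c + 6)/((c - 8)*(c - 5)^2) + (c + 6)/((c - 8)*(c - 5)) - (c - 6)*(c + 6)/((c - 8)^2*(c - 5)) = (-13*c^2 + 152*c - 468)/(c^4 - 26*c^3 + 249*c^2 - 1040*c + 1600)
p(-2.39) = -0.39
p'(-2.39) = -0.15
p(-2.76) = -0.34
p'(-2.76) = -0.14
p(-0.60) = -0.74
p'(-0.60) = -0.24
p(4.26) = -6.45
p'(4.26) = -7.36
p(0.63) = -1.11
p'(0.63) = -0.36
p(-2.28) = -0.41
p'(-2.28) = -0.16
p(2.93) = -2.61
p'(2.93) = -1.22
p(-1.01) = -0.65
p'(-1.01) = -0.22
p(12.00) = 3.86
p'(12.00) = -0.66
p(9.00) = 11.25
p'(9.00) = -9.56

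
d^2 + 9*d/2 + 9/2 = (d + 3/2)*(d + 3)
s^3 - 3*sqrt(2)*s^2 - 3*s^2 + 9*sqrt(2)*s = s*(s - 3)*(s - 3*sqrt(2))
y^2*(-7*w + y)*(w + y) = -7*w^2*y^2 - 6*w*y^3 + y^4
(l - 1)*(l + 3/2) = l^2 + l/2 - 3/2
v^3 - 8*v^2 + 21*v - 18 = (v - 3)^2*(v - 2)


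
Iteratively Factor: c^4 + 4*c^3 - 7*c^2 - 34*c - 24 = (c + 2)*(c^3 + 2*c^2 - 11*c - 12) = (c + 1)*(c + 2)*(c^2 + c - 12) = (c + 1)*(c + 2)*(c + 4)*(c - 3)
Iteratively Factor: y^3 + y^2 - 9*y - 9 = (y + 1)*(y^2 - 9) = (y - 3)*(y + 1)*(y + 3)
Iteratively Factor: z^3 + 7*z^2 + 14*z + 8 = (z + 4)*(z^2 + 3*z + 2) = (z + 1)*(z + 4)*(z + 2)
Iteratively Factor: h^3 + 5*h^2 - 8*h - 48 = (h + 4)*(h^2 + h - 12) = (h - 3)*(h + 4)*(h + 4)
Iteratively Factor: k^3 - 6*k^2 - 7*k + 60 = (k - 5)*(k^2 - k - 12) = (k - 5)*(k + 3)*(k - 4)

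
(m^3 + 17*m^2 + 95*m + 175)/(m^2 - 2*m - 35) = (m^2 + 12*m + 35)/(m - 7)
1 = 1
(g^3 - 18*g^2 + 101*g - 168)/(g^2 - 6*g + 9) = (g^2 - 15*g + 56)/(g - 3)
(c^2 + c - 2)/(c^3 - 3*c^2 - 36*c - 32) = (-c^2 - c + 2)/(-c^3 + 3*c^2 + 36*c + 32)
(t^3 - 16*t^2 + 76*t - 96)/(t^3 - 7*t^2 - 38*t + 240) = (t^2 - 8*t + 12)/(t^2 + t - 30)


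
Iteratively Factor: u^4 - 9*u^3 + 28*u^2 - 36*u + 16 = (u - 2)*(u^3 - 7*u^2 + 14*u - 8) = (u - 2)^2*(u^2 - 5*u + 4) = (u - 2)^2*(u - 1)*(u - 4)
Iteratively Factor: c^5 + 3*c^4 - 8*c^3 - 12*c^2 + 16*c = (c + 2)*(c^4 + c^3 - 10*c^2 + 8*c) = (c - 2)*(c + 2)*(c^3 + 3*c^2 - 4*c) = (c - 2)*(c + 2)*(c + 4)*(c^2 - c) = (c - 2)*(c - 1)*(c + 2)*(c + 4)*(c)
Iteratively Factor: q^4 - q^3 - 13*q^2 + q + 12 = (q - 1)*(q^3 - 13*q - 12) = (q - 1)*(q + 1)*(q^2 - q - 12) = (q - 1)*(q + 1)*(q + 3)*(q - 4)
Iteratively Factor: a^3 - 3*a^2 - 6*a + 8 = (a - 4)*(a^2 + a - 2) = (a - 4)*(a - 1)*(a + 2)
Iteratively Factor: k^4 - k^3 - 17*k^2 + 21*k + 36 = (k + 4)*(k^3 - 5*k^2 + 3*k + 9) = (k - 3)*(k + 4)*(k^2 - 2*k - 3) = (k - 3)*(k + 1)*(k + 4)*(k - 3)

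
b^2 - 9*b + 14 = (b - 7)*(b - 2)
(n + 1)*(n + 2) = n^2 + 3*n + 2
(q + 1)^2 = q^2 + 2*q + 1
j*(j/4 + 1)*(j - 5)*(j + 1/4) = j^4/4 - 3*j^3/16 - 81*j^2/16 - 5*j/4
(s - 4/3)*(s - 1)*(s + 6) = s^3 + 11*s^2/3 - 38*s/3 + 8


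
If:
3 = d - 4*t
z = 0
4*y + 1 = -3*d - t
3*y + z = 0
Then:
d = -1/13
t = -10/13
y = 0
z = 0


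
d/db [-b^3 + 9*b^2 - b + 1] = -3*b^2 + 18*b - 1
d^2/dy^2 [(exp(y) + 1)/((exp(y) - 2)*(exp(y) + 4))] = (exp(4*y) + 2*exp(3*y) + 54*exp(2*y) + 52*exp(y) + 80)*exp(y)/(exp(6*y) + 6*exp(5*y) - 12*exp(4*y) - 88*exp(3*y) + 96*exp(2*y) + 384*exp(y) - 512)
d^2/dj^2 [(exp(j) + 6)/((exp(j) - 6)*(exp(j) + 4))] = (exp(4*j) + 26*exp(3*j) + 108*exp(2*j) + 552*exp(j) + 288)*exp(j)/(exp(6*j) - 6*exp(5*j) - 60*exp(4*j) + 280*exp(3*j) + 1440*exp(2*j) - 3456*exp(j) - 13824)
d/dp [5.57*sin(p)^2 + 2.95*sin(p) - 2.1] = (11.14*sin(p) + 2.95)*cos(p)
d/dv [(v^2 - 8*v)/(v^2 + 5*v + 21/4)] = 8*(26*v^2 + 21*v - 84)/(16*v^4 + 160*v^3 + 568*v^2 + 840*v + 441)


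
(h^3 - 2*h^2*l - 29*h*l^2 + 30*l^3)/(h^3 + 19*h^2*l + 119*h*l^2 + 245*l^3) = (h^2 - 7*h*l + 6*l^2)/(h^2 + 14*h*l + 49*l^2)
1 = 1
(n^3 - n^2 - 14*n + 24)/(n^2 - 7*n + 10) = (n^2 + n - 12)/(n - 5)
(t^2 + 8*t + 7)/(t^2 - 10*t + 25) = (t^2 + 8*t + 7)/(t^2 - 10*t + 25)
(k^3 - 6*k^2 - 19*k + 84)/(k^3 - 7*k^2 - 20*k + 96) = (k - 7)/(k - 8)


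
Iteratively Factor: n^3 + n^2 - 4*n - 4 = (n - 2)*(n^2 + 3*n + 2) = (n - 2)*(n + 2)*(n + 1)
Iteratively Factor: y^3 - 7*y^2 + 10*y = (y - 5)*(y^2 - 2*y) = y*(y - 5)*(y - 2)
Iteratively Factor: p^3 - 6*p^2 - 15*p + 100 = (p - 5)*(p^2 - p - 20) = (p - 5)^2*(p + 4)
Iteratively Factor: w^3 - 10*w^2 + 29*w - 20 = (w - 1)*(w^2 - 9*w + 20) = (w - 5)*(w - 1)*(w - 4)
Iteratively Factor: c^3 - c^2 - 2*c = (c + 1)*(c^2 - 2*c) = (c - 2)*(c + 1)*(c)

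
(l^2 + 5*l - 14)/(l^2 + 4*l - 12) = (l + 7)/(l + 6)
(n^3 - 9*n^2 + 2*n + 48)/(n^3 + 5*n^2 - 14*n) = (n^3 - 9*n^2 + 2*n + 48)/(n*(n^2 + 5*n - 14))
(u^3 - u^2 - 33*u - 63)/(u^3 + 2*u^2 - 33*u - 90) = (u^2 - 4*u - 21)/(u^2 - u - 30)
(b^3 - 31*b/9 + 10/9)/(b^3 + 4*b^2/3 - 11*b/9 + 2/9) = (3*b - 5)/(3*b - 1)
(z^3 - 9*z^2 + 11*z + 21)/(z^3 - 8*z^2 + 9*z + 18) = (z - 7)/(z - 6)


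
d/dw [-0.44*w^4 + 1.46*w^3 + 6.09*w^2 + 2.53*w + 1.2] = -1.76*w^3 + 4.38*w^2 + 12.18*w + 2.53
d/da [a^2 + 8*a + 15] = 2*a + 8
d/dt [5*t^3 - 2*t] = 15*t^2 - 2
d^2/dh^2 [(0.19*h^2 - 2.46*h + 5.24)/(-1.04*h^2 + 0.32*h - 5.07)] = (5.195008*h^3 - 27.994512*h^2 - 67.363296*h + 52.400138)/(1.124864*h^6 - 1.038336*h^5 + 16.770624*h^4 - 10.156544*h^3 + 81.756792*h^2 - 24.676704*h + 130.323843)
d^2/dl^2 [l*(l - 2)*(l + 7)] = 6*l + 10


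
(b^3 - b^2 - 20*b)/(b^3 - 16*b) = (b - 5)/(b - 4)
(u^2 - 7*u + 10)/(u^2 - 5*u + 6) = (u - 5)/(u - 3)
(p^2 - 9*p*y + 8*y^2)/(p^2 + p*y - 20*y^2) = (p^2 - 9*p*y + 8*y^2)/(p^2 + p*y - 20*y^2)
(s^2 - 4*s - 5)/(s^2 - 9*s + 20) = (s + 1)/(s - 4)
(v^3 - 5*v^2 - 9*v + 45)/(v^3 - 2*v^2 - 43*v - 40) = (-v^3 + 5*v^2 + 9*v - 45)/(-v^3 + 2*v^2 + 43*v + 40)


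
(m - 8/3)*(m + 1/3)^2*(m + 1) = m^4 - m^3 - 11*m^2/3 - 53*m/27 - 8/27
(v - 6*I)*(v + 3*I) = v^2 - 3*I*v + 18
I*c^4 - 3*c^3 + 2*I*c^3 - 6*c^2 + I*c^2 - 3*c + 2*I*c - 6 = (c + 2)*(c + I)*(c + 3*I)*(I*c + 1)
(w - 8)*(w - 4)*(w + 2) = w^3 - 10*w^2 + 8*w + 64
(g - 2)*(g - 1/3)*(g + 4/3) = g^3 - g^2 - 22*g/9 + 8/9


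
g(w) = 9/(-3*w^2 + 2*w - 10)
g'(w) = 9*(6*w - 2)/(-3*w^2 + 2*w - 10)^2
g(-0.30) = -0.83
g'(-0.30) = -0.29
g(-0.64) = -0.72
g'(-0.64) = -0.34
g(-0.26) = -0.84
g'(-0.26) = -0.28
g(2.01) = -0.50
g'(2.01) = 0.28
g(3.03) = -0.29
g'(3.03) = 0.15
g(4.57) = -0.14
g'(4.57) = 0.06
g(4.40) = -0.15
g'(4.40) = 0.06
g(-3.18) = -0.19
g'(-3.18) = -0.09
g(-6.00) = -0.07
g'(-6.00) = -0.02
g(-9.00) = -0.03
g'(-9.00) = -0.00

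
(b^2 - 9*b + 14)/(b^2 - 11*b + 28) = (b - 2)/(b - 4)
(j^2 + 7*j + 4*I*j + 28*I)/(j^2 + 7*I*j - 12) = (j + 7)/(j + 3*I)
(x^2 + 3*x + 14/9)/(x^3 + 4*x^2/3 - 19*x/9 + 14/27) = 3*(3*x + 2)/(9*x^2 - 9*x + 2)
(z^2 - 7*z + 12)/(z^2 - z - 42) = (-z^2 + 7*z - 12)/(-z^2 + z + 42)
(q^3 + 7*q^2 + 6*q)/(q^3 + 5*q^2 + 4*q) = (q + 6)/(q + 4)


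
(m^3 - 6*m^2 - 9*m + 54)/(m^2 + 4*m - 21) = (m^2 - 3*m - 18)/(m + 7)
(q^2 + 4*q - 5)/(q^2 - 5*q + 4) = (q + 5)/(q - 4)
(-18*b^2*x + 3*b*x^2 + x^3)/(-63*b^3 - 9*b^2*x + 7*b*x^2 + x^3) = x*(6*b + x)/(21*b^2 + 10*b*x + x^2)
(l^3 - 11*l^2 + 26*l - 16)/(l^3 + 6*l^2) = (l^3 - 11*l^2 + 26*l - 16)/(l^2*(l + 6))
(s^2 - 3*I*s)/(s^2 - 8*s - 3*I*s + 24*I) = s/(s - 8)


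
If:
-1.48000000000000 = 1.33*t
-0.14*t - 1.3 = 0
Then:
No Solution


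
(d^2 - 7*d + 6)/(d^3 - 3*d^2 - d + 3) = (d - 6)/(d^2 - 2*d - 3)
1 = 1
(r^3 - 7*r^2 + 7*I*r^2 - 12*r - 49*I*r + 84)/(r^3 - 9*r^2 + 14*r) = (r^2 + 7*I*r - 12)/(r*(r - 2))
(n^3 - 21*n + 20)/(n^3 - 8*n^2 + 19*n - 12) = (n + 5)/(n - 3)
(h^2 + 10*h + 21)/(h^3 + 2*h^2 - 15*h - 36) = (h + 7)/(h^2 - h - 12)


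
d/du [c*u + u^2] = c + 2*u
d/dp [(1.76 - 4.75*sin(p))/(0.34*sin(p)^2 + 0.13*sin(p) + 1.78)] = (1.615*sin(p)^2 - 1.1968*sin(p) - 8.6838)*cos(p)/(0.1156*sin(p)^4 + 0.0884*sin(p)^3 + 1.2273*sin(p)^2 + 0.4628*sin(p) + 3.1684)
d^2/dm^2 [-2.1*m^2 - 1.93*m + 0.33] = -4.20000000000000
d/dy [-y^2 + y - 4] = 1 - 2*y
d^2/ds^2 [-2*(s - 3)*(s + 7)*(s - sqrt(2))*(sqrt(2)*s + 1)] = -24*sqrt(2)*s^2 - 48*sqrt(2)*s + 12*s + 16 + 88*sqrt(2)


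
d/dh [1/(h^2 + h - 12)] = (-2*h - 1)/(h^2 + h - 12)^2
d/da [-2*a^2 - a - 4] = -4*a - 1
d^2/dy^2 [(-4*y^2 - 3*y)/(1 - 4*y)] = 32/(64*y^3 - 48*y^2 + 12*y - 1)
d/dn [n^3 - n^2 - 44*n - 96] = 3*n^2 - 2*n - 44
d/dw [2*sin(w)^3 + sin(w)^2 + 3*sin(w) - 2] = (6*sin(w)^2 + 2*sin(w) + 3)*cos(w)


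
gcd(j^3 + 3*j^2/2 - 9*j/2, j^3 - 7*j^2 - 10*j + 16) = 1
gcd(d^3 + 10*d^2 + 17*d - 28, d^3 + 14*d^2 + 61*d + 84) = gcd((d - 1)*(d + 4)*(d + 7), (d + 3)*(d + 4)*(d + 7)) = d^2 + 11*d + 28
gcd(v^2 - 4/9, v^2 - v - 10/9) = v + 2/3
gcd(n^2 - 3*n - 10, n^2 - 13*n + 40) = n - 5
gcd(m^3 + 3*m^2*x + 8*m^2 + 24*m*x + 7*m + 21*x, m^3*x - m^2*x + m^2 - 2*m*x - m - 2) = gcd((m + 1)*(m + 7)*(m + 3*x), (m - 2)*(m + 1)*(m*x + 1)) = m + 1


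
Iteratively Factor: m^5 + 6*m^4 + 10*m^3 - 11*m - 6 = (m + 2)*(m^4 + 4*m^3 + 2*m^2 - 4*m - 3) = (m + 1)*(m + 2)*(m^3 + 3*m^2 - m - 3) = (m - 1)*(m + 1)*(m + 2)*(m^2 + 4*m + 3) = (m - 1)*(m + 1)*(m + 2)*(m + 3)*(m + 1)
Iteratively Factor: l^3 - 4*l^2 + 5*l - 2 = (l - 1)*(l^2 - 3*l + 2) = (l - 1)^2*(l - 2)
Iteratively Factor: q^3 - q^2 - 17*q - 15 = (q + 3)*(q^2 - 4*q - 5) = (q - 5)*(q + 3)*(q + 1)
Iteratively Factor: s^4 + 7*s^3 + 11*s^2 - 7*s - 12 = (s + 3)*(s^3 + 4*s^2 - s - 4) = (s + 1)*(s + 3)*(s^2 + 3*s - 4) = (s - 1)*(s + 1)*(s + 3)*(s + 4)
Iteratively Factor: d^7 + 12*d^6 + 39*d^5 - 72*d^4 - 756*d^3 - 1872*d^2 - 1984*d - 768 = (d + 3)*(d^6 + 9*d^5 + 12*d^4 - 108*d^3 - 432*d^2 - 576*d - 256) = (d + 2)*(d + 3)*(d^5 + 7*d^4 - 2*d^3 - 104*d^2 - 224*d - 128) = (d - 4)*(d + 2)*(d + 3)*(d^4 + 11*d^3 + 42*d^2 + 64*d + 32) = (d - 4)*(d + 1)*(d + 2)*(d + 3)*(d^3 + 10*d^2 + 32*d + 32) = (d - 4)*(d + 1)*(d + 2)*(d + 3)*(d + 4)*(d^2 + 6*d + 8) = (d - 4)*(d + 1)*(d + 2)*(d + 3)*(d + 4)^2*(d + 2)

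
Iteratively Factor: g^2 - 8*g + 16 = (g - 4)*(g - 4)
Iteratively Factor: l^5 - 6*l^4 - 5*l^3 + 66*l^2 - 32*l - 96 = (l + 1)*(l^4 - 7*l^3 + 2*l^2 + 64*l - 96) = (l - 2)*(l + 1)*(l^3 - 5*l^2 - 8*l + 48) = (l - 4)*(l - 2)*(l + 1)*(l^2 - l - 12) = (l - 4)^2*(l - 2)*(l + 1)*(l + 3)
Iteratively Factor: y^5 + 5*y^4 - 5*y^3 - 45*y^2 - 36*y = (y + 1)*(y^4 + 4*y^3 - 9*y^2 - 36*y) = (y + 1)*(y + 3)*(y^3 + y^2 - 12*y) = y*(y + 1)*(y + 3)*(y^2 + y - 12) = y*(y + 1)*(y + 3)*(y + 4)*(y - 3)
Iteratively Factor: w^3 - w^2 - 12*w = (w - 4)*(w^2 + 3*w) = (w - 4)*(w + 3)*(w)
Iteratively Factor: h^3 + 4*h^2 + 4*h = (h + 2)*(h^2 + 2*h) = h*(h + 2)*(h + 2)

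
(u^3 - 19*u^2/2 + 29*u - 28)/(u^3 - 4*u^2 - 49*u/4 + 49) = 2*(u - 2)/(2*u + 7)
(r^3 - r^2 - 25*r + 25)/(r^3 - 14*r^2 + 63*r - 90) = (r^2 + 4*r - 5)/(r^2 - 9*r + 18)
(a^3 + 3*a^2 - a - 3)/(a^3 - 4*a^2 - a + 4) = (a + 3)/(a - 4)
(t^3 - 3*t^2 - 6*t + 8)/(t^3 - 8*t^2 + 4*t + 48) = (t - 1)/(t - 6)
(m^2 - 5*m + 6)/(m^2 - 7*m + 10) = (m - 3)/(m - 5)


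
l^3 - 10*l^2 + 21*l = l*(l - 7)*(l - 3)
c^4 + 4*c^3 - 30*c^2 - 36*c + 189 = (c - 3)^2*(c + 3)*(c + 7)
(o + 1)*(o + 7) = o^2 + 8*o + 7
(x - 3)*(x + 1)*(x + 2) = x^3 - 7*x - 6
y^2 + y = y*(y + 1)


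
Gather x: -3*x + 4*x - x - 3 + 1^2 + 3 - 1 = 0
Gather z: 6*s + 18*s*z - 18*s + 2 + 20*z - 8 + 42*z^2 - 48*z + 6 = -12*s + 42*z^2 + z*(18*s - 28)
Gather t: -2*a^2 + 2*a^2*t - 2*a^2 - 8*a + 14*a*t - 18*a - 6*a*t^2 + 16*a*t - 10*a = -4*a^2 - 6*a*t^2 - 36*a + t*(2*a^2 + 30*a)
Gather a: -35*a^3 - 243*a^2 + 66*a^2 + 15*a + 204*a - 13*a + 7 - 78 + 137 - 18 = -35*a^3 - 177*a^2 + 206*a + 48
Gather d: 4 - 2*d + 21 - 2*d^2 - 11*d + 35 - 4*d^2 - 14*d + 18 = -6*d^2 - 27*d + 78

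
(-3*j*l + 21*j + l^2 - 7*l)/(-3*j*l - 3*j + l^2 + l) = (l - 7)/(l + 1)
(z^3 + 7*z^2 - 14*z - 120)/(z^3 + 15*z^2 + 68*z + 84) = (z^2 + z - 20)/(z^2 + 9*z + 14)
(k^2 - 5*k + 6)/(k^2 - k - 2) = (k - 3)/(k + 1)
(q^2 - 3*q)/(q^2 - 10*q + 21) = q/(q - 7)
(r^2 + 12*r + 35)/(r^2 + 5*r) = (r + 7)/r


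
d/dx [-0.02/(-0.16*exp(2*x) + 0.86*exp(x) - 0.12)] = (0.0172 - 0.0064*exp(x))*exp(x)/(0.16*exp(2*x) - 0.86*exp(x) + 0.12)^2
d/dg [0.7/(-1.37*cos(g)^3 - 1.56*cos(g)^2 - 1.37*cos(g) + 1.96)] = (2.877*sin(g)^2 - 2.184*cos(g) - 3.836)*sin(g)/(1.37*cos(g)^3 + 1.56*cos(g)^2 + 1.37*cos(g) - 1.96)^2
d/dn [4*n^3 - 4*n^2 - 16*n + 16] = 12*n^2 - 8*n - 16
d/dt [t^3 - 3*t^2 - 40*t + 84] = 3*t^2 - 6*t - 40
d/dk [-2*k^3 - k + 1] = -6*k^2 - 1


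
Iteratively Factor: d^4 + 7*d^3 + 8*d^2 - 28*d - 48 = (d + 2)*(d^3 + 5*d^2 - 2*d - 24) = (d + 2)*(d + 3)*(d^2 + 2*d - 8) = (d + 2)*(d + 3)*(d + 4)*(d - 2)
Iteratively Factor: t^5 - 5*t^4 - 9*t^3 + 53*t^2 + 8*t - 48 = (t - 4)*(t^4 - t^3 - 13*t^2 + t + 12) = (t - 4)*(t - 1)*(t^3 - 13*t - 12) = (t - 4)*(t - 1)*(t + 1)*(t^2 - t - 12) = (t - 4)^2*(t - 1)*(t + 1)*(t + 3)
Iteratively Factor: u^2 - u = (u)*(u - 1)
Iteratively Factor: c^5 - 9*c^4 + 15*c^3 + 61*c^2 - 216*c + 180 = (c - 2)*(c^4 - 7*c^3 + c^2 + 63*c - 90) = (c - 2)^2*(c^3 - 5*c^2 - 9*c + 45) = (c - 3)*(c - 2)^2*(c^2 - 2*c - 15) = (c - 5)*(c - 3)*(c - 2)^2*(c + 3)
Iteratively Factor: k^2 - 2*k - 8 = (k - 4)*(k + 2)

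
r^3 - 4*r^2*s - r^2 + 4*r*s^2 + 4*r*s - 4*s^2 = (r - 1)*(r - 2*s)^2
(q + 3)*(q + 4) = q^2 + 7*q + 12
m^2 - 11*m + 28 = (m - 7)*(m - 4)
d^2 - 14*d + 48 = (d - 8)*(d - 6)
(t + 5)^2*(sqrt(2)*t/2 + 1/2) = sqrt(2)*t^3/2 + t^2/2 + 5*sqrt(2)*t^2 + 5*t + 25*sqrt(2)*t/2 + 25/2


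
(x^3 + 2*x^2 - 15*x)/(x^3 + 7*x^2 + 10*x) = (x - 3)/(x + 2)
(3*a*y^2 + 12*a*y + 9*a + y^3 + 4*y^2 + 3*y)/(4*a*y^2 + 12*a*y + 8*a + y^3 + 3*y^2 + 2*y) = (3*a*y + 9*a + y^2 + 3*y)/(4*a*y + 8*a + y^2 + 2*y)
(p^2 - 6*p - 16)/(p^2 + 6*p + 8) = (p - 8)/(p + 4)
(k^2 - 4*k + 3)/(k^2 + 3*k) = (k^2 - 4*k + 3)/(k*(k + 3))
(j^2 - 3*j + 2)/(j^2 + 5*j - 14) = (j - 1)/(j + 7)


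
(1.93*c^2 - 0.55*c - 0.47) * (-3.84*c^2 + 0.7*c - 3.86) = -7.4112*c^4 + 3.463*c^3 - 6.03*c^2 + 1.794*c + 1.8142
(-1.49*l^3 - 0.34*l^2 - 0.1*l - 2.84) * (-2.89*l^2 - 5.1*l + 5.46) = 4.3061*l^5 + 8.5816*l^4 - 6.1124*l^3 + 6.8612*l^2 + 13.938*l - 15.5064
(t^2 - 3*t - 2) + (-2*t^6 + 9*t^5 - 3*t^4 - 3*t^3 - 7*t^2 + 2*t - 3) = -2*t^6 + 9*t^5 - 3*t^4 - 3*t^3 - 6*t^2 - t - 5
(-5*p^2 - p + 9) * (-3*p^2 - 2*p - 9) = 15*p^4 + 13*p^3 + 20*p^2 - 9*p - 81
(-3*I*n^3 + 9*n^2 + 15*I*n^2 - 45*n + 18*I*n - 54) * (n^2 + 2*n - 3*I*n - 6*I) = -3*I*n^5 + 9*I*n^4 + 21*I*n^3 + 117*I*n^2 + 432*I*n + 324*I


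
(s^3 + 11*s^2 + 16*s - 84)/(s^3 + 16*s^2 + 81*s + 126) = (s - 2)/(s + 3)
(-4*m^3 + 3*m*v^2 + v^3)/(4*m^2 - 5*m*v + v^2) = (4*m^2 + 4*m*v + v^2)/(-4*m + v)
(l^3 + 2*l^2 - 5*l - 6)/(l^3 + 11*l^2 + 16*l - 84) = (l^2 + 4*l + 3)/(l^2 + 13*l + 42)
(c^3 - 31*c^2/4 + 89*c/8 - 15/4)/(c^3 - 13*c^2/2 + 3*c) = (c - 5/4)/c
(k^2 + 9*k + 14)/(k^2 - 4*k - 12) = (k + 7)/(k - 6)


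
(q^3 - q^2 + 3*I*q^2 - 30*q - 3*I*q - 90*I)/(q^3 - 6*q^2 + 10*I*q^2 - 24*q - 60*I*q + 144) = (q^2 + q*(5 + 3*I) + 15*I)/(q^2 + 10*I*q - 24)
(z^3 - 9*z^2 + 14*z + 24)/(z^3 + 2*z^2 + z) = (z^2 - 10*z + 24)/(z*(z + 1))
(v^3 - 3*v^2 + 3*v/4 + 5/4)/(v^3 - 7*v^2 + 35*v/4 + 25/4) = (v - 1)/(v - 5)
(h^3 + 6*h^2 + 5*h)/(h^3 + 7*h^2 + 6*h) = (h + 5)/(h + 6)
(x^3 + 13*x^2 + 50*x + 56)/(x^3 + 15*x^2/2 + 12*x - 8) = 2*(x^2 + 9*x + 14)/(2*x^2 + 7*x - 4)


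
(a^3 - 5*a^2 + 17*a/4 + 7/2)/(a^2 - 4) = (a^2 - 3*a - 7/4)/(a + 2)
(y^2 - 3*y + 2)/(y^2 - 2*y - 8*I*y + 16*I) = (y - 1)/(y - 8*I)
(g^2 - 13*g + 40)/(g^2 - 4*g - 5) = (g - 8)/(g + 1)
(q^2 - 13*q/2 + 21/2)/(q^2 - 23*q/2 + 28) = (q - 3)/(q - 8)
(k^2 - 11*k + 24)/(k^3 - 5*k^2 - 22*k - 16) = (k - 3)/(k^2 + 3*k + 2)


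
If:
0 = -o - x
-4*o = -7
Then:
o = 7/4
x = -7/4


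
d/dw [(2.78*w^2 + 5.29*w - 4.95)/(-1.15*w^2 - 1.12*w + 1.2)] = (2.9699*w^2 - 4.713*w + 0.803999999999999)/(1.3225*w^4 + 2.576*w^3 - 1.5056*w^2 - 2.688*w + 1.44)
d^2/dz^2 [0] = 0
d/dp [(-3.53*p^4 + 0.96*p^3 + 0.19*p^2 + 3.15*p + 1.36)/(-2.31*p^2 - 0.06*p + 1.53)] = (16.3086*p^5 - 1.5822*p^4 - 21.7188*p^3 + 11.6715*p^2 + 6.8646*p + 4.9011)/(5.3361*p^4 + 0.2772*p^3 - 7.065*p^2 - 0.1836*p + 2.3409)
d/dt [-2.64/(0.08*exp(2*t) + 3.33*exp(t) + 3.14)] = (0.4224*exp(t) + 8.7912)*exp(t)/(0.08*exp(2*t) + 3.33*exp(t) + 3.14)^2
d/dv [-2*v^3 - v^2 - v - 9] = -6*v^2 - 2*v - 1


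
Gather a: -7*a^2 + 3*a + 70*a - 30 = -7*a^2 + 73*a - 30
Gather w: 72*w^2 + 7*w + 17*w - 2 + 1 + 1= 72*w^2 + 24*w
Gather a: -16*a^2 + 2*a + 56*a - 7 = -16*a^2 + 58*a - 7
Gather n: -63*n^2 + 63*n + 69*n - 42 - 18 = -63*n^2 + 132*n - 60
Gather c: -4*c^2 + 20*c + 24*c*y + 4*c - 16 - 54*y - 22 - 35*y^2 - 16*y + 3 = -4*c^2 + c*(24*y + 24) - 35*y^2 - 70*y - 35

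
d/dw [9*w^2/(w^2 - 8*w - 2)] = 18*w*(w^2 - w*(w - 4) - 8*w - 2)/(-w^2 + 8*w + 2)^2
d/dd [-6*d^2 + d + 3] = 1 - 12*d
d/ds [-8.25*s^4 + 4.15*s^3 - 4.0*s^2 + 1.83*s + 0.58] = -33.0*s^3 + 12.45*s^2 - 8.0*s + 1.83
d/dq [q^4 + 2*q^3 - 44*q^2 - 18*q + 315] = 4*q^3 + 6*q^2 - 88*q - 18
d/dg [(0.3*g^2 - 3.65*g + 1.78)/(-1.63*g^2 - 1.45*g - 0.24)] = (-6.3845*g^2 + 5.6588*g + 3.457)/(2.6569*g^4 + 4.727*g^3 + 2.8849*g^2 + 0.696*g + 0.0576)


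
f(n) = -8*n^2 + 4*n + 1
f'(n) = 4 - 16*n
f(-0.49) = -2.88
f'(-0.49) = 11.84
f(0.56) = 0.73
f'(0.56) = -4.96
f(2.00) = -23.00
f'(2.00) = -28.00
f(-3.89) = -135.62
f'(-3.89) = 66.24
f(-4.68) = -192.94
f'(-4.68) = 78.88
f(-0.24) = -0.42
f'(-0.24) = 7.84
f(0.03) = 1.11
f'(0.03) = 3.52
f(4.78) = -162.67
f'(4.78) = -72.48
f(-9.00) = -683.00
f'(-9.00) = 148.00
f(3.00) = -59.00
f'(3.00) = -44.00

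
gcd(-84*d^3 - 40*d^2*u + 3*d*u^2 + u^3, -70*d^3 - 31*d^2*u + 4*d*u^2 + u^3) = 14*d^2 + 9*d*u + u^2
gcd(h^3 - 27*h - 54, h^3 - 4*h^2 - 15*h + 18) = h^2 - 3*h - 18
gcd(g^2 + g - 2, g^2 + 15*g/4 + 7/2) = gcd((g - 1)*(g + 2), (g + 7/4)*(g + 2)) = g + 2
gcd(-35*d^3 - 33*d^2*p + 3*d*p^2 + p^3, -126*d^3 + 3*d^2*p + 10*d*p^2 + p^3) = 7*d + p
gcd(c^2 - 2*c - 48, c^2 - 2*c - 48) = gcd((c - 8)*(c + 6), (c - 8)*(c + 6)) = c^2 - 2*c - 48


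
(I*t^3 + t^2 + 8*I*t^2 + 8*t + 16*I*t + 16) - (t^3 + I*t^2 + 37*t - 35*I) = -t^3 + I*t^3 + t^2 + 7*I*t^2 - 29*t + 16*I*t + 16 + 35*I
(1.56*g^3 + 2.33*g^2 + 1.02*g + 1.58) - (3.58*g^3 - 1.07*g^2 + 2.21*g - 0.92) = -2.02*g^3 + 3.4*g^2 - 1.19*g + 2.5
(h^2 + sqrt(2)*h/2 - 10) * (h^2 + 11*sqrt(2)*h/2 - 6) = h^4 + 6*sqrt(2)*h^3 - 21*h^2/2 - 58*sqrt(2)*h + 60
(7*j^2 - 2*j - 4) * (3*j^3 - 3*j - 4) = 21*j^5 - 6*j^4 - 33*j^3 - 22*j^2 + 20*j + 16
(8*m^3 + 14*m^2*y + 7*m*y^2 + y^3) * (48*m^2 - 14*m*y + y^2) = 384*m^5 + 560*m^4*y + 148*m^3*y^2 - 36*m^2*y^3 - 7*m*y^4 + y^5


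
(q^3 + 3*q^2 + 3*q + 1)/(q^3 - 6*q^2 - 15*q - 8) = (q + 1)/(q - 8)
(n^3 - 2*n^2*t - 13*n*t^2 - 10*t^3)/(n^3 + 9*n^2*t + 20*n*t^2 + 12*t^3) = (n - 5*t)/(n + 6*t)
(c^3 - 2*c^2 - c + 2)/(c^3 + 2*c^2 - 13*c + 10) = (c + 1)/(c + 5)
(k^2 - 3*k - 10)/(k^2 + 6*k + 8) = (k - 5)/(k + 4)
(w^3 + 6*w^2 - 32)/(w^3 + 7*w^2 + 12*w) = (w^2 + 2*w - 8)/(w*(w + 3))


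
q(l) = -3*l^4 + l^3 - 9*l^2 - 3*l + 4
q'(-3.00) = 402.00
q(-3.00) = -338.00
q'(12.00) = -20523.00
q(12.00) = -61808.00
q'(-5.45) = 2126.75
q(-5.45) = -3055.57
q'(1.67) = -80.58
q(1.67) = -44.79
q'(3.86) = -717.93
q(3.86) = -750.16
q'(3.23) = -434.22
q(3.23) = -392.42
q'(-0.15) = -0.19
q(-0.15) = 4.24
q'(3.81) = -691.71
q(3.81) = -714.92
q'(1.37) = -52.89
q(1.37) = -25.00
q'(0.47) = -12.04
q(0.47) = 0.56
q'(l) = -12*l^3 + 3*l^2 - 18*l - 3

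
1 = 1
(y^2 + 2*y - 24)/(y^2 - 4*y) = (y + 6)/y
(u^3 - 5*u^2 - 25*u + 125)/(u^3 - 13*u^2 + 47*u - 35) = (u^2 - 25)/(u^2 - 8*u + 7)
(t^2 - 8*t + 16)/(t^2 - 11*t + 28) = (t - 4)/(t - 7)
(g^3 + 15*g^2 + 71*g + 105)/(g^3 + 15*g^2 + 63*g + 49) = (g^2 + 8*g + 15)/(g^2 + 8*g + 7)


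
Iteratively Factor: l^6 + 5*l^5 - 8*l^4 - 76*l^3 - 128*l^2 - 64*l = (l + 2)*(l^5 + 3*l^4 - 14*l^3 - 48*l^2 - 32*l) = (l - 4)*(l + 2)*(l^4 + 7*l^3 + 14*l^2 + 8*l) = (l - 4)*(l + 2)^2*(l^3 + 5*l^2 + 4*l) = l*(l - 4)*(l + 2)^2*(l^2 + 5*l + 4) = l*(l - 4)*(l + 2)^2*(l + 4)*(l + 1)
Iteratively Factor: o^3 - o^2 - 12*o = (o - 4)*(o^2 + 3*o) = o*(o - 4)*(o + 3)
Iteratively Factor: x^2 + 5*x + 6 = (x + 2)*(x + 3)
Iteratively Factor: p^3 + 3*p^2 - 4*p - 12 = (p + 2)*(p^2 + p - 6) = (p - 2)*(p + 2)*(p + 3)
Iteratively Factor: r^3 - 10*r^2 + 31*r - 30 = (r - 5)*(r^2 - 5*r + 6) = (r - 5)*(r - 2)*(r - 3)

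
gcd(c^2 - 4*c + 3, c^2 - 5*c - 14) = 1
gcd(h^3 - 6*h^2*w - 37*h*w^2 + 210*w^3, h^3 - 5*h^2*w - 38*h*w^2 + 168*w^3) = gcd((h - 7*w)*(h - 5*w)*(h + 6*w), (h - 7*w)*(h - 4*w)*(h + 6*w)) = -h^2 + h*w + 42*w^2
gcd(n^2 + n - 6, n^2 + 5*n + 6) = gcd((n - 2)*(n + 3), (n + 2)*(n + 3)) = n + 3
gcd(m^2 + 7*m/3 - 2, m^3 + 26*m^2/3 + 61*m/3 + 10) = m + 3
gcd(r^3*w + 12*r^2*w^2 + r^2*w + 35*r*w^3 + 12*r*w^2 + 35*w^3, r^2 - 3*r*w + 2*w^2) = 1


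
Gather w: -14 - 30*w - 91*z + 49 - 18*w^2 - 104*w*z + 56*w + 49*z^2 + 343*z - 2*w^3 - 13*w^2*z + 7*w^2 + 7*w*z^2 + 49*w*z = -2*w^3 + w^2*(-13*z - 11) + w*(7*z^2 - 55*z + 26) + 49*z^2 + 252*z + 35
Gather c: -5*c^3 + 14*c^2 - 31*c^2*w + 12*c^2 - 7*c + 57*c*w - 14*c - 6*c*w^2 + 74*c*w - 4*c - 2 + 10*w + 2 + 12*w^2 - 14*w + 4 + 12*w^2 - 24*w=-5*c^3 + c^2*(26 - 31*w) + c*(-6*w^2 + 131*w - 25) + 24*w^2 - 28*w + 4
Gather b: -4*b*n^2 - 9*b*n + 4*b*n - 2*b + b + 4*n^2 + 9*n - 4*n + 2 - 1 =b*(-4*n^2 - 5*n - 1) + 4*n^2 + 5*n + 1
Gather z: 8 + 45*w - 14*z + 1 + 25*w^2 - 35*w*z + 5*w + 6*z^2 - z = 25*w^2 + 50*w + 6*z^2 + z*(-35*w - 15) + 9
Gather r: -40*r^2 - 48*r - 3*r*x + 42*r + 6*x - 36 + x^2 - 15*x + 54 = -40*r^2 + r*(-3*x - 6) + x^2 - 9*x + 18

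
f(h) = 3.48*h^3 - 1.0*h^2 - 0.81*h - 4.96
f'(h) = 10.44*h^2 - 2.0*h - 0.81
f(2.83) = 63.61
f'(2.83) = 77.14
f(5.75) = 618.90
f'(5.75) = 332.86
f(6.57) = 933.46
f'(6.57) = 436.69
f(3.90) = 183.10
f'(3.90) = 150.18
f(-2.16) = -42.95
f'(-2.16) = 52.22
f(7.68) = 1506.22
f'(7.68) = 599.61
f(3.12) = 88.47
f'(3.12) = 94.58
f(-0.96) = -8.18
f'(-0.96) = 10.73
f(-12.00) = -6152.68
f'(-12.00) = 1526.55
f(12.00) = 5854.76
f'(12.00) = 1478.55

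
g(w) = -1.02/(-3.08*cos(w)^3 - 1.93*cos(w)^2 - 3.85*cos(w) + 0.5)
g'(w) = -1.02*(-9.24*sin(w)*cos(w)^2 - 3.86*sin(w)*cos(w) - 3.85*sin(w))/(-3.08*cos(w)^3 - 1.93*cos(w)^2 - 3.85*cos(w) + 0.5)^2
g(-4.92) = 2.53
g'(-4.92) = 31.03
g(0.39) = 0.14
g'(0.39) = 0.12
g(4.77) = -3.76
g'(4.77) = -56.75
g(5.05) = 0.93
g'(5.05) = -4.90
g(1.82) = -0.74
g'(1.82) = 1.80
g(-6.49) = 0.13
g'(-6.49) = -0.05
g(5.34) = 0.33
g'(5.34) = -0.83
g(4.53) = -0.88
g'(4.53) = -2.61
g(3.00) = -0.19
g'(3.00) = 0.04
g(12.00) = 0.17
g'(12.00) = -0.21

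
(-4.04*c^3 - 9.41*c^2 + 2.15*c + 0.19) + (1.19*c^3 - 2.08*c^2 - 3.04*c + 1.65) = -2.85*c^3 - 11.49*c^2 - 0.89*c + 1.84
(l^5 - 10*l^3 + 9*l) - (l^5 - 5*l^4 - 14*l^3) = 5*l^4 + 4*l^3 + 9*l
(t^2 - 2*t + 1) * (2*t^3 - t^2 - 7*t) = 2*t^5 - 5*t^4 - 3*t^3 + 13*t^2 - 7*t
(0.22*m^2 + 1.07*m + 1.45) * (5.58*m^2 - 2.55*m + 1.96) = 1.2276*m^4 + 5.4096*m^3 + 5.7937*m^2 - 1.6003*m + 2.842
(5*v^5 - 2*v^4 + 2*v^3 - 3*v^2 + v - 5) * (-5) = -25*v^5 + 10*v^4 - 10*v^3 + 15*v^2 - 5*v + 25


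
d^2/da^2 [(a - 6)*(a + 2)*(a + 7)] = 6*a + 6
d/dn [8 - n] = -1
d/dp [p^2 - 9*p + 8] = 2*p - 9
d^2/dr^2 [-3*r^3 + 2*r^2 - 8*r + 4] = 4 - 18*r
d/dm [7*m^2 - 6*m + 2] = 14*m - 6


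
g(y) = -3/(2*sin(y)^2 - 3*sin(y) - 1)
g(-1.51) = -0.75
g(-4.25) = 1.44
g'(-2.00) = 0.72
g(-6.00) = 1.78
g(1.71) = 1.49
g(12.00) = -2.53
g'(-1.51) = -0.08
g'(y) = -3*(-4*sin(y)*cos(y) + 3*cos(y))/(2*sin(y)^2 - 3*sin(y) - 1)^2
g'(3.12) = 7.72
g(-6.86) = -2.44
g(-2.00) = -0.89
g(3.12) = 2.82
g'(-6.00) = -1.92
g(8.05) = 1.49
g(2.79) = 1.67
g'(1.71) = -0.10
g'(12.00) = -9.27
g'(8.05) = -0.13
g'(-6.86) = -8.60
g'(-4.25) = -0.18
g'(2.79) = 1.42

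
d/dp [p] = 1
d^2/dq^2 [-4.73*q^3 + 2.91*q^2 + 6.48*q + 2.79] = 5.82 - 28.38*q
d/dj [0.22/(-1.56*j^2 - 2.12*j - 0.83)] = (0.6864*j + 0.4664)/(1.56*j^2 + 2.12*j + 0.83)^2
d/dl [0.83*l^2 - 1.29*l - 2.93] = 1.66*l - 1.29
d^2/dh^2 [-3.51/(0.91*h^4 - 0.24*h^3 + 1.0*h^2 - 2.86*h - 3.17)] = ((38.3292*h^2 - 5.0544*h + 7.02)*(-0.91*h^4 + 0.24*h^3 - 1.0*h^2 + 2.86*h + 3.17) + 3.51*(3.64*h^3 - 0.72*h^2 + 2.0*h - 2.86)*(7.28*h^3 - 1.44*h^2 + 4.0*h - 5.72))/(-0.91*h^4 + 0.24*h^3 - 1.0*h^2 + 2.86*h + 3.17)^3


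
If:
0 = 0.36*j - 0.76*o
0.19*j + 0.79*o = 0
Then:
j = 0.00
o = 0.00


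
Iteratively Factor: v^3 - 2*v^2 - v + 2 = (v - 2)*(v^2 - 1) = (v - 2)*(v + 1)*(v - 1)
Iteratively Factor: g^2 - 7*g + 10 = (g - 2)*(g - 5)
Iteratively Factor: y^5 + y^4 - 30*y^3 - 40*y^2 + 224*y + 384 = (y - 4)*(y^4 + 5*y^3 - 10*y^2 - 80*y - 96) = (y - 4)^2*(y^3 + 9*y^2 + 26*y + 24) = (y - 4)^2*(y + 3)*(y^2 + 6*y + 8) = (y - 4)^2*(y + 2)*(y + 3)*(y + 4)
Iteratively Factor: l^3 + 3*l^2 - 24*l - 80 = (l + 4)*(l^2 - l - 20) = (l - 5)*(l + 4)*(l + 4)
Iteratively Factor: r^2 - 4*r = (r - 4)*(r)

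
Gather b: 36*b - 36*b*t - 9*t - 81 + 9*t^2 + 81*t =b*(36 - 36*t) + 9*t^2 + 72*t - 81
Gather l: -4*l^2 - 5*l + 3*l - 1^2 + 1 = -4*l^2 - 2*l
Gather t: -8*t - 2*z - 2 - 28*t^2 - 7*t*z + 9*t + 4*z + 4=-28*t^2 + t*(1 - 7*z) + 2*z + 2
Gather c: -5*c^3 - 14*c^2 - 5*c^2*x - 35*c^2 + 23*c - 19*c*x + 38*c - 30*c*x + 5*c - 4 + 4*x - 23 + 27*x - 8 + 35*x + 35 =-5*c^3 + c^2*(-5*x - 49) + c*(66 - 49*x) + 66*x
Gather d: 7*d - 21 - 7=7*d - 28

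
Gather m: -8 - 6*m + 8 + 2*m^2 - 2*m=2*m^2 - 8*m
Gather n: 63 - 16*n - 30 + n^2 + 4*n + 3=n^2 - 12*n + 36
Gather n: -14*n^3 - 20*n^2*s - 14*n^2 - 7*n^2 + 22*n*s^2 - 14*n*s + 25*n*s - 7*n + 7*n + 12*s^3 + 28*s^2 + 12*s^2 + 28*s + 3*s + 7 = -14*n^3 + n^2*(-20*s - 21) + n*(22*s^2 + 11*s) + 12*s^3 + 40*s^2 + 31*s + 7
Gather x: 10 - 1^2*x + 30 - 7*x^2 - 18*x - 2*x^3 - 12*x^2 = -2*x^3 - 19*x^2 - 19*x + 40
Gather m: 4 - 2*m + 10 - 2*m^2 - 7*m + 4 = -2*m^2 - 9*m + 18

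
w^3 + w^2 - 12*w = w*(w - 3)*(w + 4)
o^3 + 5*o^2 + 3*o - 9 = (o - 1)*(o + 3)^2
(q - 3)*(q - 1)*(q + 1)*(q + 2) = q^4 - q^3 - 7*q^2 + q + 6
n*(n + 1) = n^2 + n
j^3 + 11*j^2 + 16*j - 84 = (j - 2)*(j + 6)*(j + 7)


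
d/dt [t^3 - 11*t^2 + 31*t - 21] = 3*t^2 - 22*t + 31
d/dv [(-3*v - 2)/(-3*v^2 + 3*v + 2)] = 3*v*(-3*v - 4)/(9*v^4 - 18*v^3 - 3*v^2 + 12*v + 4)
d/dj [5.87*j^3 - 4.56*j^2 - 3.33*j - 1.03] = 17.61*j^2 - 9.12*j - 3.33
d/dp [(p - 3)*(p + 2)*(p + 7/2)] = 3*p^2 + 5*p - 19/2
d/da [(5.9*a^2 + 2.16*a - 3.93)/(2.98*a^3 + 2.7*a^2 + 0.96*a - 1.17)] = (-17.582*a^4 - 12.8736*a^3 + 34.9662*a^2 + 7.416*a + 1.2456)/(8.8804*a^6 + 16.092*a^5 + 13.0116*a^4 - 1.7892*a^3 - 5.3964*a^2 - 2.2464*a + 1.3689)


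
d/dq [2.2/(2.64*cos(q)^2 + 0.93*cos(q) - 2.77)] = (11.616*cos(q) + 2.046)*sin(q)/(2.64*cos(q)^2 + 0.93*cos(q) - 2.77)^2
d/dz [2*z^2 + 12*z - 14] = 4*z + 12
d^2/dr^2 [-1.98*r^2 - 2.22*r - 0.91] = -3.96000000000000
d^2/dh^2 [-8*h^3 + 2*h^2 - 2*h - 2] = 4 - 48*h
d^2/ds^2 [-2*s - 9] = 0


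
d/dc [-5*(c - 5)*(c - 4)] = 45 - 10*c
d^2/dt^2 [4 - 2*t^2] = -4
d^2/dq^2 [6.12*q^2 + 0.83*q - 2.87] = 12.2400000000000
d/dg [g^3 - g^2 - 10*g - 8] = 3*g^2 - 2*g - 10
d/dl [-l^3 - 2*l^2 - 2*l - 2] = -3*l^2 - 4*l - 2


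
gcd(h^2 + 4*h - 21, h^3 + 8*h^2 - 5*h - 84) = h^2 + 4*h - 21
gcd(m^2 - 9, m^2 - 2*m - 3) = m - 3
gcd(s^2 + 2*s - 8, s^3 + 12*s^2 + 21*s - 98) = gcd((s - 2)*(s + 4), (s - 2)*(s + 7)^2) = s - 2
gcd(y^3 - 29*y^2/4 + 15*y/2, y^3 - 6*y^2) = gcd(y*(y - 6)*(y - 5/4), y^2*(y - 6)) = y^2 - 6*y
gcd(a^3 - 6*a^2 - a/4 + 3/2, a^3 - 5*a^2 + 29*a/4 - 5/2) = a - 1/2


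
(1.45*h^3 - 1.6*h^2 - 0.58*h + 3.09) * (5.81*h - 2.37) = 8.4245*h^4 - 12.7325*h^3 + 0.422200000000001*h^2 + 19.3275*h - 7.3233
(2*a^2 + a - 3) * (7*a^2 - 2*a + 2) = 14*a^4 + 3*a^3 - 19*a^2 + 8*a - 6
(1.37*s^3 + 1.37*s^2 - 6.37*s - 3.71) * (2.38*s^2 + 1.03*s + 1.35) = 3.2606*s^5 + 4.6717*s^4 - 11.9*s^3 - 13.5414*s^2 - 12.4208*s - 5.0085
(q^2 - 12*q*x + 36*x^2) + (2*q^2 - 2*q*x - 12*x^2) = 3*q^2 - 14*q*x + 24*x^2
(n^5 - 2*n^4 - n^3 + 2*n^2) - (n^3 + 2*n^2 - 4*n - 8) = n^5 - 2*n^4 - 2*n^3 + 4*n + 8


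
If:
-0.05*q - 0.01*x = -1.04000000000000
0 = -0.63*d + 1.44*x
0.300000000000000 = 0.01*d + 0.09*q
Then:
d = -739.76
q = 85.53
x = -323.65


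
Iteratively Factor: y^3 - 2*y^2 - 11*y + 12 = (y - 1)*(y^2 - y - 12) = (y - 4)*(y - 1)*(y + 3)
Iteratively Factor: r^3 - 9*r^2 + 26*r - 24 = (r - 4)*(r^2 - 5*r + 6) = (r - 4)*(r - 2)*(r - 3)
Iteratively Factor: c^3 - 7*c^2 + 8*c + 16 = (c + 1)*(c^2 - 8*c + 16) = (c - 4)*(c + 1)*(c - 4)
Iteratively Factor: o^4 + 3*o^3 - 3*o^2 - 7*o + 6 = (o - 1)*(o^3 + 4*o^2 + o - 6) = (o - 1)^2*(o^2 + 5*o + 6) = (o - 1)^2*(o + 2)*(o + 3)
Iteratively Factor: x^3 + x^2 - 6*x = (x)*(x^2 + x - 6) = x*(x + 3)*(x - 2)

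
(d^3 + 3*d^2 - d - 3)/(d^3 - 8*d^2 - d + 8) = (d + 3)/(d - 8)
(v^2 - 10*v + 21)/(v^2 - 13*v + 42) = (v - 3)/(v - 6)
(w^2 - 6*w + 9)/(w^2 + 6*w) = (w^2 - 6*w + 9)/(w*(w + 6))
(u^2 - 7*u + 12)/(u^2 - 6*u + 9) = (u - 4)/(u - 3)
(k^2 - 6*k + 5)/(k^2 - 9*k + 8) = (k - 5)/(k - 8)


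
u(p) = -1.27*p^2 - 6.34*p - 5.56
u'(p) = -2.54*p - 6.34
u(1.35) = -16.43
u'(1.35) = -9.77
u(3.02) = -36.29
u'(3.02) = -14.01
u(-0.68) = -1.84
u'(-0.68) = -4.61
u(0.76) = -11.11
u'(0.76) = -8.27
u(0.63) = -10.06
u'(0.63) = -7.94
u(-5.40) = -8.36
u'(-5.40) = 7.38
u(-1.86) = 1.84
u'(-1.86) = -1.62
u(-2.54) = 2.35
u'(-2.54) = 0.11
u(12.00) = -264.52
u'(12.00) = -36.82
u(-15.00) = -196.21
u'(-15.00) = 31.76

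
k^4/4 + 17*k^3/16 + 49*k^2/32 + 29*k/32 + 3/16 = (k/2 + 1/4)*(k/2 + 1)*(k + 3/4)*(k + 1)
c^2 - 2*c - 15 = (c - 5)*(c + 3)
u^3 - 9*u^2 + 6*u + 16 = (u - 8)*(u - 2)*(u + 1)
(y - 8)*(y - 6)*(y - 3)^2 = y^4 - 20*y^3 + 141*y^2 - 414*y + 432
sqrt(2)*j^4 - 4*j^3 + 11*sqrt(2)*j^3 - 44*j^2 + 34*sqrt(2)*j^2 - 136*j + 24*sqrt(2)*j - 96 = (j + 4)*(j + 6)*(j - 2*sqrt(2))*(sqrt(2)*j + sqrt(2))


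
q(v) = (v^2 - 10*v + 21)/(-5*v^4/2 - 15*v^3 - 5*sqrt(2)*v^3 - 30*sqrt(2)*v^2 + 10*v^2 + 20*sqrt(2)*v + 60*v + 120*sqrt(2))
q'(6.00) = 0.00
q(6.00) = 0.00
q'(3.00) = 0.01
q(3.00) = 0.00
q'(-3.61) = 2.35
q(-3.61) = 1.66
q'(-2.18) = -37.65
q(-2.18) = -10.21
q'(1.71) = 0.14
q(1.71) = 0.07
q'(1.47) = 0.02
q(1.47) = 0.06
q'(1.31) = 0.00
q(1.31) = 0.06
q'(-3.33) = 6.35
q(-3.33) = 2.76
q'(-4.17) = 0.58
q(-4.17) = 0.97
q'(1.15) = -0.01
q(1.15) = 0.06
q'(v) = (2*v - 10)/(-5*v^4/2 - 15*v^3 - 5*sqrt(2)*v^3 - 30*sqrt(2)*v^2 + 10*v^2 + 20*sqrt(2)*v + 60*v + 120*sqrt(2)) + (v^2 - 10*v + 21)*(10*v^3 + 15*sqrt(2)*v^2 + 45*v^2 - 20*v + 60*sqrt(2)*v - 60 - 20*sqrt(2))/(-5*v^4/2 - 15*v^3 - 5*sqrt(2)*v^3 - 30*sqrt(2)*v^2 + 10*v^2 + 20*sqrt(2)*v + 60*v + 120*sqrt(2))^2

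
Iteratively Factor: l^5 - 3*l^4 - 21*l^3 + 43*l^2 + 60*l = (l + 4)*(l^4 - 7*l^3 + 7*l^2 + 15*l) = l*(l + 4)*(l^3 - 7*l^2 + 7*l + 15) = l*(l + 1)*(l + 4)*(l^2 - 8*l + 15) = l*(l - 5)*(l + 1)*(l + 4)*(l - 3)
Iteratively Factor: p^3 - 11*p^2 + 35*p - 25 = (p - 5)*(p^2 - 6*p + 5) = (p - 5)^2*(p - 1)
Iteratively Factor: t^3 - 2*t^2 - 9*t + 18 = (t - 3)*(t^2 + t - 6) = (t - 3)*(t + 3)*(t - 2)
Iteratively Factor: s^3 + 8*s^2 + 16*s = (s + 4)*(s^2 + 4*s) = (s + 4)^2*(s)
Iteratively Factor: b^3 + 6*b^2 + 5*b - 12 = (b - 1)*(b^2 + 7*b + 12) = (b - 1)*(b + 3)*(b + 4)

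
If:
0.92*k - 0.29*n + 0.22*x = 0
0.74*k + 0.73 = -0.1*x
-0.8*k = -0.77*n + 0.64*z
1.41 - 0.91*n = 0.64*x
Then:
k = -1.60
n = -1.64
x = 4.53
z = 0.03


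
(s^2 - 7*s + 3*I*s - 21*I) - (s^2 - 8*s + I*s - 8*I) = s + 2*I*s - 13*I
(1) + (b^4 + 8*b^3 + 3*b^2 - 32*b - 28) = b^4 + 8*b^3 + 3*b^2 - 32*b - 27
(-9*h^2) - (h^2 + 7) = -10*h^2 - 7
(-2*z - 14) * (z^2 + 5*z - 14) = -2*z^3 - 24*z^2 - 42*z + 196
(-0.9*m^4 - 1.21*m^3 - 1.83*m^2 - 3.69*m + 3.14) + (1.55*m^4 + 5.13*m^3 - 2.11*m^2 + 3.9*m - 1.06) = 0.65*m^4 + 3.92*m^3 - 3.94*m^2 + 0.21*m + 2.08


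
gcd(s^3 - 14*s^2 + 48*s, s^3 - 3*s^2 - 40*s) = s^2 - 8*s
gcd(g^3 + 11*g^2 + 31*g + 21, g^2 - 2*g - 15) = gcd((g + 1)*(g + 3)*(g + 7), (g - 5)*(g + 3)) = g + 3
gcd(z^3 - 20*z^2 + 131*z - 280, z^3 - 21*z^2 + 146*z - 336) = z^2 - 15*z + 56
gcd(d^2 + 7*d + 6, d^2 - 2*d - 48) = d + 6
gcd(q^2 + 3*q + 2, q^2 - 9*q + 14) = 1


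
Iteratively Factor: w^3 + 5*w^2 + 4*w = (w)*(w^2 + 5*w + 4) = w*(w + 1)*(w + 4)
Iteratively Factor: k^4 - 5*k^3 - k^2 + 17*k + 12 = (k - 3)*(k^3 - 2*k^2 - 7*k - 4) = (k - 3)*(k + 1)*(k^2 - 3*k - 4) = (k - 4)*(k - 3)*(k + 1)*(k + 1)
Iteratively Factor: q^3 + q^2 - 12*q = (q)*(q^2 + q - 12) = q*(q + 4)*(q - 3)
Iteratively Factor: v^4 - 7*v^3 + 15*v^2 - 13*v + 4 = (v - 1)*(v^3 - 6*v^2 + 9*v - 4) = (v - 1)^2*(v^2 - 5*v + 4) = (v - 1)^3*(v - 4)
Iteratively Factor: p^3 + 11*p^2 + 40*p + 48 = (p + 3)*(p^2 + 8*p + 16) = (p + 3)*(p + 4)*(p + 4)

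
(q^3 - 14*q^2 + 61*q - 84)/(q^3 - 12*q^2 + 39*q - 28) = (q - 3)/(q - 1)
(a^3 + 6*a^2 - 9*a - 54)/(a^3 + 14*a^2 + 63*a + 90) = (a - 3)/(a + 5)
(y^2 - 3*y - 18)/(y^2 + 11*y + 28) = (y^2 - 3*y - 18)/(y^2 + 11*y + 28)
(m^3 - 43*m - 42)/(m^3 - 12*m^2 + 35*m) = (m^2 + 7*m + 6)/(m*(m - 5))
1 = 1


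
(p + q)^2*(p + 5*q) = p^3 + 7*p^2*q + 11*p*q^2 + 5*q^3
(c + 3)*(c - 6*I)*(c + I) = c^3 + 3*c^2 - 5*I*c^2 + 6*c - 15*I*c + 18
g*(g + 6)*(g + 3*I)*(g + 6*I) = g^4 + 6*g^3 + 9*I*g^3 - 18*g^2 + 54*I*g^2 - 108*g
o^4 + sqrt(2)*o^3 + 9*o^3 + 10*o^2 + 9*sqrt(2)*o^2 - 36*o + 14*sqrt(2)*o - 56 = (o + 2)*(o + 7)*(o - sqrt(2))*(o + 2*sqrt(2))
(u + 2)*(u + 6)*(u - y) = u^3 - u^2*y + 8*u^2 - 8*u*y + 12*u - 12*y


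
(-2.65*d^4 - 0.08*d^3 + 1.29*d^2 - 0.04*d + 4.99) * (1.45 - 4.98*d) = 13.197*d^5 - 3.4441*d^4 - 6.5402*d^3 + 2.0697*d^2 - 24.9082*d + 7.2355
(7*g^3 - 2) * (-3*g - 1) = -21*g^4 - 7*g^3 + 6*g + 2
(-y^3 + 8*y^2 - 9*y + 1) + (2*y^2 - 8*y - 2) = -y^3 + 10*y^2 - 17*y - 1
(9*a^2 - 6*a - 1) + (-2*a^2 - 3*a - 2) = 7*a^2 - 9*a - 3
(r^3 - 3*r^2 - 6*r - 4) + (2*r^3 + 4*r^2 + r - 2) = 3*r^3 + r^2 - 5*r - 6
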